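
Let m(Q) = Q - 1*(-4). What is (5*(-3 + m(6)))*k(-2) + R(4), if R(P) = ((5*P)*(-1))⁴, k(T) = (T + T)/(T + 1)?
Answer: 160140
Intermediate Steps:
m(Q) = 4 + Q (m(Q) = Q + 4 = 4 + Q)
k(T) = 2*T/(1 + T) (k(T) = (2*T)/(1 + T) = 2*T/(1 + T))
R(P) = 625*P⁴ (R(P) = (-5*P)⁴ = 625*P⁴)
(5*(-3 + m(6)))*k(-2) + R(4) = (5*(-3 + (4 + 6)))*(2*(-2)/(1 - 2)) + 625*4⁴ = (5*(-3 + 10))*(2*(-2)/(-1)) + 625*256 = (5*7)*(2*(-2)*(-1)) + 160000 = 35*4 + 160000 = 140 + 160000 = 160140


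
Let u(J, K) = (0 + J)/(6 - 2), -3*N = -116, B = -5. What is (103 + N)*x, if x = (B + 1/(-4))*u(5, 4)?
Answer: -14875/16 ≈ -929.69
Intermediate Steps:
N = 116/3 (N = -⅓*(-116) = 116/3 ≈ 38.667)
u(J, K) = J/4
x = -105/16 (x = (-5 + 1/(-4))*((¼)*5) = (-5 - ¼)*(5/4) = -21/4*5/4 = -105/16 ≈ -6.5625)
(103 + N)*x = (103 + 116/3)*(-105/16) = (425/3)*(-105/16) = -14875/16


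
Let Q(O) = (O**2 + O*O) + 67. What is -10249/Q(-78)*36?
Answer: -368964/12235 ≈ -30.156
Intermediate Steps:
Q(O) = 67 + 2*O**2 (Q(O) = (O**2 + O**2) + 67 = 2*O**2 + 67 = 67 + 2*O**2)
-10249/Q(-78)*36 = -10249/(67 + 2*(-78)**2)*36 = -10249/(67 + 2*6084)*36 = -10249/(67 + 12168)*36 = -10249/12235*36 = -368964/12235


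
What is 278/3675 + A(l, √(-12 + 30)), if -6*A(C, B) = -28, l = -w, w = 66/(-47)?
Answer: 17428/3675 ≈ 4.7423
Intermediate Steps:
w = -66/47 (w = 66*(-1/47) = -66/47 ≈ -1.4043)
l = 66/47 (l = -1*(-66/47) = 66/47 ≈ 1.4043)
A(C, B) = 14/3 (A(C, B) = -⅙*(-28) = 14/3)
278/3675 + A(l, √(-12 + 30)) = 278/3675 + 14/3 = 17428/3675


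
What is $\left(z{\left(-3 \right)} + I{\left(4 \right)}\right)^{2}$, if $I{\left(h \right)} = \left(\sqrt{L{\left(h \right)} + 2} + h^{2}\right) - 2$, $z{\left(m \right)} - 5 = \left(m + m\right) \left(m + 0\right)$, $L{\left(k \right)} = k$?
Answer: $\left(37 + \sqrt{6}\right)^{2} \approx 1556.3$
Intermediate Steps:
$z{\left(m \right)} = 5 + 2 m^{2}$ ($z{\left(m \right)} = 5 + \left(m + m\right) \left(m + 0\right) = 5 + 2 m m = 5 + 2 m^{2}$)
$I{\left(h \right)} = -2 + h^{2} + \sqrt{2 + h}$ ($I{\left(h \right)} = \left(\sqrt{h + 2} + h^{2}\right) - 2 = \left(\sqrt{2 + h} + h^{2}\right) - 2 = \left(h^{2} + \sqrt{2 + h}\right) - 2 = -2 + h^{2} + \sqrt{2 + h}$)
$\left(z{\left(-3 \right)} + I{\left(4 \right)}\right)^{2} = \left(\left(5 + 2 \left(-3\right)^{2}\right) + \left(-2 + 4^{2} + \sqrt{2 + 4}\right)\right)^{2} = \left(\left(5 + 2 \cdot 9\right) + \left(-2 + 16 + \sqrt{6}\right)\right)^{2} = \left(\left(5 + 18\right) + \left(14 + \sqrt{6}\right)\right)^{2} = \left(23 + \left(14 + \sqrt{6}\right)\right)^{2} = \left(37 + \sqrt{6}\right)^{2}$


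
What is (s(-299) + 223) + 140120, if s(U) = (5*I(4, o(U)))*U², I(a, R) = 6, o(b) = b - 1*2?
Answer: 2822373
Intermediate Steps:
o(b) = -2 + b (o(b) = b - 2 = -2 + b)
s(U) = 30*U² (s(U) = (5*6)*U² = 30*U²)
(s(-299) + 223) + 140120 = (30*(-299)² + 223) + 140120 = (30*89401 + 223) + 140120 = (2682030 + 223) + 140120 = 2682253 + 140120 = 2822373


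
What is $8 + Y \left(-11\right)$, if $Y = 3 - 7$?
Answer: $52$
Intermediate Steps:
$Y = -4$
$8 + Y \left(-11\right) = 8 - -44 = 8 + 44 = 52$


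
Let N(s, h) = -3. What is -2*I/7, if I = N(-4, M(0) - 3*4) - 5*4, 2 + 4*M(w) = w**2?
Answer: 46/7 ≈ 6.5714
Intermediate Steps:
M(w) = -1/2 + w**2/4
I = -23 (I = -3 - 5*4 = -3 - 20 = -23)
-2*I/7 = -2*(-23)/7 = 46*(1/7) = 46/7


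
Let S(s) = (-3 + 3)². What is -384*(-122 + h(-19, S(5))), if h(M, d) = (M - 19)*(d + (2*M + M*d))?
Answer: -507648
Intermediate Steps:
S(s) = 0 (S(s) = 0² = 0)
h(M, d) = (-19 + M)*(d + 2*M + M*d)
-384*(-122 + h(-19, S(5))) = -384*(-122 + (-38*(-19) - 19*0 + 2*(-19)² + 0*(-19)² - 18*(-19)*0)) = -384*(-122 + (722 + 0 + 2*361 + 0*361 + 0)) = -384*(-122 + (722 + 0 + 722 + 0 + 0)) = -384*(-122 + 1444) = -384*1322 = -1*507648 = -507648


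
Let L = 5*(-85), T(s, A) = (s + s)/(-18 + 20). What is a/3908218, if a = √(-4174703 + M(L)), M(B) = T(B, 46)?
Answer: I*√1043782/1954109 ≈ 0.00052282*I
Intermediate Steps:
T(s, A) = s (T(s, A) = (2*s)/2 = (2*s)*(½) = s)
L = -425
M(B) = B
a = 2*I*√1043782 (a = √(-4174703 - 425) = √(-4175128) = 2*I*√1043782 ≈ 2043.3*I)
a/3908218 = (2*I*√1043782)/3908218 = (2*I*√1043782)*(1/3908218) = I*√1043782/1954109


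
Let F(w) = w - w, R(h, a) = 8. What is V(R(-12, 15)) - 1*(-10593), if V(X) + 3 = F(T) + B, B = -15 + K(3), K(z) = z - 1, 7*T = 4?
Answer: 10577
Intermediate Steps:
T = 4/7 (T = (⅐)*4 = 4/7 ≈ 0.57143)
K(z) = -1 + z
F(w) = 0
B = -13 (B = -15 + (-1 + 3) = -15 + 2 = -13)
V(X) = -16 (V(X) = -3 + (0 - 13) = -3 - 13 = -16)
V(R(-12, 15)) - 1*(-10593) = -16 - 1*(-10593) = -16 + 10593 = 10577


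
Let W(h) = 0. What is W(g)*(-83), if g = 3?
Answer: 0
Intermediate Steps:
W(g)*(-83) = 0*(-83) = 0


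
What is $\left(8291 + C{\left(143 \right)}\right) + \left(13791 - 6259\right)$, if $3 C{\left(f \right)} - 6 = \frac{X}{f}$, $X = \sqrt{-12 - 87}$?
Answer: $15825 + \frac{i \sqrt{11}}{143} \approx 15825.0 + 0.023193 i$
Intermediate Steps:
$X = 3 i \sqrt{11}$ ($X = \sqrt{-99} = 3 i \sqrt{11} \approx 9.9499 i$)
$C{\left(f \right)} = 2 + \frac{i \sqrt{11}}{f}$ ($C{\left(f \right)} = 2 + \frac{3 i \sqrt{11} \frac{1}{f}}{3} = 2 + \frac{i \sqrt{11}}{f}$)
$\left(8291 + C{\left(143 \right)}\right) + \left(13791 - 6259\right) = \left(8291 + \left(2 + \frac{i \sqrt{11}}{143}\right)\right) + \left(13791 - 6259\right) = \left(8291 + \left(2 + i \sqrt{11} \cdot \frac{1}{143}\right)\right) + 7532 = \left(8291 + \left(2 + \frac{i \sqrt{11}}{143}\right)\right) + 7532 = \left(8293 + \frac{i \sqrt{11}}{143}\right) + 7532 = 15825 + \frac{i \sqrt{11}}{143}$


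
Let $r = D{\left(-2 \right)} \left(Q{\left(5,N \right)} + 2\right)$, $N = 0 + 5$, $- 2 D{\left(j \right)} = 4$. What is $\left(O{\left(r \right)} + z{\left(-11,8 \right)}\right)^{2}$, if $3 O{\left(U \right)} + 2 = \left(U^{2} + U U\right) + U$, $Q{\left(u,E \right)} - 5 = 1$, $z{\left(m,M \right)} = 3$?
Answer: $\frac{253009}{9} \approx 28112.0$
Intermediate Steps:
$D{\left(j \right)} = -2$ ($D{\left(j \right)} = \left(- \frac{1}{2}\right) 4 = -2$)
$N = 5$
$Q{\left(u,E \right)} = 6$ ($Q{\left(u,E \right)} = 5 + 1 = 6$)
$r = -16$ ($r = - 2 \left(6 + 2\right) = \left(-2\right) 8 = -16$)
$O{\left(U \right)} = - \frac{2}{3} + \frac{U}{3} + \frac{2 U^{2}}{3}$ ($O{\left(U \right)} = - \frac{2}{3} + \frac{\left(U^{2} + U U\right) + U}{3} = - \frac{2}{3} + \frac{\left(U^{2} + U^{2}\right) + U}{3} = - \frac{2}{3} + \frac{2 U^{2} + U}{3} = - \frac{2}{3} + \frac{U + 2 U^{2}}{3} = - \frac{2}{3} + \left(\frac{U}{3} + \frac{2 U^{2}}{3}\right) = - \frac{2}{3} + \frac{U}{3} + \frac{2 U^{2}}{3}$)
$\left(O{\left(r \right)} + z{\left(-11,8 \right)}\right)^{2} = \left(\left(- \frac{2}{3} + \frac{1}{3} \left(-16\right) + \frac{2 \left(-16\right)^{2}}{3}\right) + 3\right)^{2} = \left(\left(- \frac{2}{3} - \frac{16}{3} + \frac{2}{3} \cdot 256\right) + 3\right)^{2} = \left(\left(- \frac{2}{3} - \frac{16}{3} + \frac{512}{3}\right) + 3\right)^{2} = \left(\frac{494}{3} + 3\right)^{2} = \left(\frac{503}{3}\right)^{2} = \frac{253009}{9}$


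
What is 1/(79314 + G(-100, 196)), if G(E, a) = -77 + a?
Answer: 1/79433 ≈ 1.2589e-5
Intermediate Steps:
1/(79314 + G(-100, 196)) = 1/(79314 + (-77 + 196)) = 1/(79314 + 119) = 1/79433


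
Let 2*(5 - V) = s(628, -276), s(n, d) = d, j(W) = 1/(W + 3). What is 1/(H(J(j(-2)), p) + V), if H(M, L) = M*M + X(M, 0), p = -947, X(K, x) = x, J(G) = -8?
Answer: 1/207 ≈ 0.0048309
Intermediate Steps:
j(W) = 1/(3 + W)
V = 143 (V = 5 - ½*(-276) = 5 + 138 = 143)
H(M, L) = M² (H(M, L) = M*M + 0 = M² + 0 = M²)
1/(H(J(j(-2)), p) + V) = 1/((-8)² + 143) = 1/(64 + 143) = 1/207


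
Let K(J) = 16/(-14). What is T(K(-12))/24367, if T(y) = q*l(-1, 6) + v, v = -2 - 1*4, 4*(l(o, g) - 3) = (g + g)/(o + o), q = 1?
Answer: -9/48734 ≈ -0.00018468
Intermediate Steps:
l(o, g) = 3 + g/(4*o) (l(o, g) = 3 + ((g + g)/(o + o))/4 = 3 + ((2*g)/((2*o)))/4 = 3 + ((2*g)*(1/(2*o)))/4 = 3 + (g/o)/4 = 3 + g/(4*o))
K(J) = -8/7 (K(J) = 16*(-1/14) = -8/7)
v = -6 (v = -2 - 4 = -6)
T(y) = -9/2 (T(y) = 1*(3 + (¼)*6/(-1)) - 6 = 1*(3 + (¼)*6*(-1)) - 6 = 1*(3 - 3/2) - 6 = 1*(3/2) - 6 = 3/2 - 6 = -9/2)
T(K(-12))/24367 = -9/2/24367 = -9/2*1/24367 = -9/48734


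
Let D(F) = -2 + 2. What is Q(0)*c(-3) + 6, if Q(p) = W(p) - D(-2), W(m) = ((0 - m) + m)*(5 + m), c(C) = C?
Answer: 6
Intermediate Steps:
D(F) = 0
W(m) = 0 (W(m) = (-m + m)*(5 + m) = 0*(5 + m) = 0)
Q(p) = 0 (Q(p) = 0 - 1*0 = 0 + 0 = 0)
Q(0)*c(-3) + 6 = 0*(-3) + 6 = 0 + 6 = 6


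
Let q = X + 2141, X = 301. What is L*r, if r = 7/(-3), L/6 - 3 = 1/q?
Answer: -51289/1221 ≈ -42.006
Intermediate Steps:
q = 2442 (q = 301 + 2141 = 2442)
L = 7327/407 (L = 18 + 6/2442 = 18 + 6*(1/2442) = 18 + 1/407 = 7327/407 ≈ 18.002)
r = -7/3 (r = 7*(-1/3) = -7/3 ≈ -2.3333)
L*r = (7327/407)*(-7/3) = -51289/1221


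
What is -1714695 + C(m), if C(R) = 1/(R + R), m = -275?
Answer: -943082251/550 ≈ -1.7147e+6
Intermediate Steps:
C(R) = 1/(2*R)
-1714695 + C(m) = -1714695 + (½)/(-275) = -1714695 + (½)*(-1/275) = -1714695 - 1/550 = -943082251/550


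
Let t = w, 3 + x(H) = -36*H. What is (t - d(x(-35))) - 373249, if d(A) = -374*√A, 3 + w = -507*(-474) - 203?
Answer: -133137 + 374*√1257 ≈ -1.1988e+5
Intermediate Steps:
x(H) = -3 - 36*H
w = 240112 (w = -3 + (-507*(-474) - 203) = -3 + (240318 - 203) = -3 + 240115 = 240112)
t = 240112
(t - d(x(-35))) - 373249 = (240112 - (-374)*√(-3 - 36*(-35))) - 373249 = (240112 - (-374)*√(-3 + 1260)) - 373249 = (240112 - (-374)*√1257) - 373249 = (240112 + 374*√1257) - 373249 = -133137 + 374*√1257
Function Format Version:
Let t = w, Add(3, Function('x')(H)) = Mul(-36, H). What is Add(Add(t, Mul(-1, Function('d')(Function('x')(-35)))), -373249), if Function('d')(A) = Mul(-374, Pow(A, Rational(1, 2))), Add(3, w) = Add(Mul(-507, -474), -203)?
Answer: Add(-133137, Mul(374, Pow(1257, Rational(1, 2)))) ≈ -1.1988e+5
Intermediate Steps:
Function('x')(H) = Add(-3, Mul(-36, H))
w = 240112 (w = Add(-3, Add(Mul(-507, -474), -203)) = Add(-3, Add(240318, -203)) = Add(-3, 240115) = 240112)
t = 240112
Add(Add(t, Mul(-1, Function('d')(Function('x')(-35)))), -373249) = Add(Add(240112, Mul(-1, Mul(-374, Pow(Add(-3, Mul(-36, -35)), Rational(1, 2))))), -373249) = Add(Add(240112, Mul(-1, Mul(-374, Pow(Add(-3, 1260), Rational(1, 2))))), -373249) = Add(Add(240112, Mul(-1, Mul(-374, Pow(1257, Rational(1, 2))))), -373249) = Add(Add(240112, Mul(374, Pow(1257, Rational(1, 2)))), -373249) = Add(-133137, Mul(374, Pow(1257, Rational(1, 2))))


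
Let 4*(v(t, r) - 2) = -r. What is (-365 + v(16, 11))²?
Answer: 2140369/16 ≈ 1.3377e+5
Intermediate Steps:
v(t, r) = 2 - r/4 (v(t, r) = 2 + (-r)/4 = 2 - r/4)
(-365 + v(16, 11))² = (-365 + (2 - ¼*11))² = (-365 + (2 - 11/4))² = (-365 - ¾)² = (-1463/4)² = 2140369/16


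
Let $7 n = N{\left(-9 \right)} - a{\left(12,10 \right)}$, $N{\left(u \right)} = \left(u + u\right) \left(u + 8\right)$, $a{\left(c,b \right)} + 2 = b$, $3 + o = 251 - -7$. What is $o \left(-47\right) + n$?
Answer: $- \frac{83885}{7} \approx -11984.0$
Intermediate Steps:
$o = 255$ ($o = -3 + \left(251 - -7\right) = -3 + \left(251 + 7\right) = -3 + 258 = 255$)
$a{\left(c,b \right)} = -2 + b$
$N{\left(u \right)} = 2 u \left(8 + u\right)$
$n = \frac{10}{7}$ ($n = \frac{2 \left(-9\right) \left(8 - 9\right) - \left(-2 + 10\right)}{7} = \frac{2 \left(-9\right) \left(-1\right) - 8}{7} = \frac{18 - 8}{7} = \frac{1}{7} \cdot 10 = \frac{10}{7} \approx 1.4286$)
$o \left(-47\right) + n = 255 \left(-47\right) + \frac{10}{7} = -11985 + \frac{10}{7} = - \frac{83885}{7}$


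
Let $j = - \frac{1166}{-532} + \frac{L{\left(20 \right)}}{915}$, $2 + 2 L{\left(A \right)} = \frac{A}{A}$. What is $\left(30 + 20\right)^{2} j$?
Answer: $\frac{133328000}{24339} \approx 5478.0$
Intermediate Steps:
$L{\left(A \right)} = - \frac{1}{2}$ ($L{\left(A \right)} = -1 + \frac{A \frac{1}{A}}{2} = -1 + \frac{1}{2} \cdot 1 = -1 + \frac{1}{2} = - \frac{1}{2}$)
$j = \frac{266656}{121695}$ ($j = - \frac{1166}{-532} - \frac{1}{2 \cdot 915} = \left(-1166\right) \left(- \frac{1}{532}\right) - \frac{1}{1830} = \frac{583}{266} - \frac{1}{1830} = \frac{266656}{121695} \approx 2.1912$)
$\left(30 + 20\right)^{2} j = \left(30 + 20\right)^{2} \cdot \frac{266656}{121695} = 50^{2} \cdot \frac{266656}{121695} = 2500 \cdot \frac{266656}{121695} = \frac{133328000}{24339}$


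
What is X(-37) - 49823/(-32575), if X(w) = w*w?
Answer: 44644998/32575 ≈ 1370.5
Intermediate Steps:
X(w) = w**2
X(-37) - 49823/(-32575) = (-37)**2 - 49823/(-32575) = 1369 - 49823*(-1)/32575 = 1369 - 1*(-49823/32575) = 1369 + 49823/32575 = 44644998/32575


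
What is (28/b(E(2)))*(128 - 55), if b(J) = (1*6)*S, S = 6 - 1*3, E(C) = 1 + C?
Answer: 1022/9 ≈ 113.56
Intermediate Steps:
S = 3 (S = 6 - 3 = 3)
b(J) = 18 (b(J) = (1*6)*3 = 6*3 = 18)
(28/b(E(2)))*(128 - 55) = (28/18)*(128 - 55) = (28*(1/18))*73 = (14/9)*73 = 1022/9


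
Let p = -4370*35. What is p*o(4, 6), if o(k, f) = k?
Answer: -611800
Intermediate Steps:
p = -152950
p*o(4, 6) = -152950*4 = -611800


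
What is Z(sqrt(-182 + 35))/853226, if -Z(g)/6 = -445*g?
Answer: 9345*I*sqrt(3)/426613 ≈ 0.037941*I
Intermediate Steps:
Z(g) = 2670*g (Z(g) = -(-2670)*g = 2670*g)
Z(sqrt(-182 + 35))/853226 = (2670*sqrt(-182 + 35))/853226 = (2670*sqrt(-147))*(1/853226) = (2670*(7*I*sqrt(3)))*(1/853226) = (18690*I*sqrt(3))*(1/853226) = 9345*I*sqrt(3)/426613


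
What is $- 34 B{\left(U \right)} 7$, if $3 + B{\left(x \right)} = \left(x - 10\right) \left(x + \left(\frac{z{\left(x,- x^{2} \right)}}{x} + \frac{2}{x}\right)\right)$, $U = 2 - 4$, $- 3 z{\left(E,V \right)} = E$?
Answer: $-8806$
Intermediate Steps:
$z{\left(E,V \right)} = - \frac{E}{3}$
$U = -2$
$B{\left(x \right)} = -3 + \left(-10 + x\right) \left(- \frac{1}{3} + x + \frac{2}{x}\right)$ ($B{\left(x \right)} = -3 + \left(x - 10\right) \left(x + \left(\frac{\left(- \frac{1}{3}\right) x}{x} + \frac{2}{x}\right)\right) = -3 + \left(-10 + x\right) \left(x - \left(\frac{1}{3} - \frac{2}{x}\right)\right) = -3 + \left(-10 + x\right) \left(- \frac{1}{3} + x + \frac{2}{x}\right)$)
$- 34 B{\left(U \right)} 7 = - 34 \left(\frac{7}{3} + \left(-2\right)^{2} - \frac{20}{-2} - - \frac{62}{3}\right) 7 = - 34 \left(\frac{7}{3} + 4 - -10 + \frac{62}{3}\right) 7 = - 34 \left(\frac{7}{3} + 4 + 10 + \frac{62}{3}\right) 7 = \left(-34\right) 37 \cdot 7 = \left(-1258\right) 7 = -8806$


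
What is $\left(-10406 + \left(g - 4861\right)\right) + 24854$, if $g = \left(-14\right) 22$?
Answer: $9279$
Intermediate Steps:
$g = -308$
$\left(-10406 + \left(g - 4861\right)\right) + 24854 = \left(-10406 - 5169\right) + 24854 = -15575 + 24854 = 9279$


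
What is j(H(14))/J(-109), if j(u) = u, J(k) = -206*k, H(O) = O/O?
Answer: 1/22454 ≈ 4.4535e-5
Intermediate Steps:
H(O) = 1
j(H(14))/J(-109) = 1/(-206*(-109)) = 1/22454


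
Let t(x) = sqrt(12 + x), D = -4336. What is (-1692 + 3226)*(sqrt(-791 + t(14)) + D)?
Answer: -6651424 + 1534*I*sqrt(791 - sqrt(26)) ≈ -6.6514e+6 + 43004.0*I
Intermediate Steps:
(-1692 + 3226)*(sqrt(-791 + t(14)) + D) = (-1692 + 3226)*(sqrt(-791 + sqrt(12 + 14)) - 4336) = 1534*(sqrt(-791 + sqrt(26)) - 4336) = 1534*(-4336 + sqrt(-791 + sqrt(26))) = -6651424 + 1534*sqrt(-791 + sqrt(26))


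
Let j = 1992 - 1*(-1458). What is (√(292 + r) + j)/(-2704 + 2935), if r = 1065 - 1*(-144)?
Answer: 1150/77 + √1501/231 ≈ 15.103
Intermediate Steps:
r = 1209 (r = 1065 + 144 = 1209)
j = 3450 (j = 1992 + 1458 = 3450)
(√(292 + r) + j)/(-2704 + 2935) = (√(292 + 1209) + 3450)/(-2704 + 2935) = (√1501 + 3450)/231 = (3450 + √1501)*(1/231) = 1150/77 + √1501/231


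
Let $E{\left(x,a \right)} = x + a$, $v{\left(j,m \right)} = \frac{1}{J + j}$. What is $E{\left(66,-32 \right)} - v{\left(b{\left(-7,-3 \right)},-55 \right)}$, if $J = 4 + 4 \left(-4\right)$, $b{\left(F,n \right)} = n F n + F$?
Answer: $\frac{2789}{82} \approx 34.012$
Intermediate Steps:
$b{\left(F,n \right)} = F + F n^{2}$ ($b{\left(F,n \right)} = F n n + F = F n^{2} + F = F + F n^{2}$)
$J = -12$ ($J = 4 - 16 = -12$)
$v{\left(j,m \right)} = \frac{1}{-12 + j}$
$E{\left(x,a \right)} = a + x$
$E{\left(66,-32 \right)} - v{\left(b{\left(-7,-3 \right)},-55 \right)} = \left(-32 + 66\right) - \frac{1}{-12 - 7 \left(1 + \left(-3\right)^{2}\right)} = 34 - \frac{1}{-12 - 7 \left(1 + 9\right)} = 34 - \frac{1}{-12 - 70} = 34 - \frac{1}{-82} = 34 - - \frac{1}{82} = 34 + \frac{1}{82} = \frac{2789}{82}$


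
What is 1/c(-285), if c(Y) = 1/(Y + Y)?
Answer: -570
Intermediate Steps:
c(Y) = 1/(2*Y)
1/c(-285) = 1/((½)/(-285)) = 1/((½)*(-1/285)) = 1/(-1/570) = -570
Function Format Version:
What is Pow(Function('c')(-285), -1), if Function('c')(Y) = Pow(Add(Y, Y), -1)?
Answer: -570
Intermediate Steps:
Function('c')(Y) = Mul(Rational(1, 2), Pow(Y, -1)) (Function('c')(Y) = Pow(Mul(2, Y), -1) = Mul(Rational(1, 2), Pow(Y, -1)))
Pow(Function('c')(-285), -1) = Pow(Mul(Rational(1, 2), Pow(-285, -1)), -1) = Pow(Mul(Rational(1, 2), Rational(-1, 285)), -1) = Pow(Rational(-1, 570), -1) = -570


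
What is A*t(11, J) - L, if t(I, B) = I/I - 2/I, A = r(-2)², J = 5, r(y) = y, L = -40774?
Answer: 448550/11 ≈ 40777.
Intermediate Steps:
A = 4 (A = (-2)² = 4)
t(I, B) = 1 - 2/I
A*t(11, J) - L = 4*((-2 + 11)/11) - 1*(-40774) = 4*((1/11)*9) + 40774 = 4*(9/11) + 40774 = 36/11 + 40774 = 448550/11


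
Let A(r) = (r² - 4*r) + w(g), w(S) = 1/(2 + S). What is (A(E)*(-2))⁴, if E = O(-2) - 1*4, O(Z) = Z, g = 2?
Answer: 3373402561/16 ≈ 2.1084e+8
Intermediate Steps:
E = -6 (E = -2 - 1*4 = -2 - 4 = -6)
A(r) = ¼ + r² - 4*r (A(r) = (r² - 4*r) + 1/(2 + 2) = (r² - 4*r) + 1/4 = (r² - 4*r) + ¼ = ¼ + r² - 4*r)
(A(E)*(-2))⁴ = ((¼ + (-6)² - 4*(-6))*(-2))⁴ = ((¼ + 36 + 24)*(-2))⁴ = ((241/4)*(-2))⁴ = (-241/2)⁴ = 3373402561/16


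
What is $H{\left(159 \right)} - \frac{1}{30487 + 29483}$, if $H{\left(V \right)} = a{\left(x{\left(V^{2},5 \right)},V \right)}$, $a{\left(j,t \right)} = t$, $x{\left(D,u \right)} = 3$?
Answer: $\frac{9535229}{59970} \approx 159.0$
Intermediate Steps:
$H{\left(V \right)} = V$
$H{\left(159 \right)} - \frac{1}{30487 + 29483} = 159 - \frac{1}{30487 + 29483} = 159 - \frac{1}{59970} = \frac{9535229}{59970}$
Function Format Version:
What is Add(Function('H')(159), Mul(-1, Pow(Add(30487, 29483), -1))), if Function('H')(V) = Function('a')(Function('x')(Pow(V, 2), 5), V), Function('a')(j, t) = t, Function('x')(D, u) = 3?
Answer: Rational(9535229, 59970) ≈ 159.00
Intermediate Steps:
Function('H')(V) = V
Add(Function('H')(159), Mul(-1, Pow(Add(30487, 29483), -1))) = Add(159, Mul(-1, Pow(Add(30487, 29483), -1))) = Add(159, Mul(-1, Pow(59970, -1))) = Add(159, Mul(-1, Rational(1, 59970))) = Add(159, Rational(-1, 59970)) = Rational(9535229, 59970)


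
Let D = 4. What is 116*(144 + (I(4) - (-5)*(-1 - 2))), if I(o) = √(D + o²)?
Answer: 14964 + 232*√5 ≈ 15483.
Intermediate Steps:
I(o) = √(4 + o²)
116*(144 + (I(4) - (-5)*(-1 - 2))) = 116*(144 + (√(4 + 4²) - (-5)*(-1 - 2))) = 116*(144 + (√(4 + 16) - (-5)*(-3))) = 116*(144 + (√20 - 1*15)) = 116*(144 + (2*√5 - 15)) = 116*(144 + (-15 + 2*√5)) = 116*(129 + 2*√5) = 14964 + 232*√5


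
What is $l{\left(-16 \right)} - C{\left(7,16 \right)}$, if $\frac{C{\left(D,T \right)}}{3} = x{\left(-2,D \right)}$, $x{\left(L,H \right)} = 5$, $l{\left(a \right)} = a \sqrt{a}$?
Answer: $-15 - 64 i \approx -15.0 - 64.0 i$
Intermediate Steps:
$l{\left(a \right)} = a^{\frac{3}{2}}$
$C{\left(D,T \right)} = 15$ ($C{\left(D,T \right)} = 3 \cdot 5 = 15$)
$l{\left(-16 \right)} - C{\left(7,16 \right)} = \left(-16\right)^{\frac{3}{2}} - 15 = - 64 i - 15 = -15 - 64 i$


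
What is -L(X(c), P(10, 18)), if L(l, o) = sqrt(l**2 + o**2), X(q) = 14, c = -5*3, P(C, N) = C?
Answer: -2*sqrt(74) ≈ -17.205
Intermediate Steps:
c = -15
-L(X(c), P(10, 18)) = -sqrt(14**2 + 10**2) = -sqrt(196 + 100) = -sqrt(296) = -2*sqrt(74)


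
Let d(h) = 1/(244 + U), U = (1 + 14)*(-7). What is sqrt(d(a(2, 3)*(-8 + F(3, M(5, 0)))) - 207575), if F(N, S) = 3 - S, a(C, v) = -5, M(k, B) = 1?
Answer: 2*I*sqrt(1002639109)/139 ≈ 455.6*I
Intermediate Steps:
U = -105 (U = 15*(-7) = -105)
d(h) = 1/139 (d(h) = 1/(244 - 105) = 1/139)
sqrt(d(a(2, 3)*(-8 + F(3, M(5, 0)))) - 207575) = sqrt(1/139 - 207575) = sqrt(-28852924/139) = 2*I*sqrt(1002639109)/139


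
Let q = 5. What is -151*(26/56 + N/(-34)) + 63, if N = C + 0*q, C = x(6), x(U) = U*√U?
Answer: -199/28 + 453*√6/17 ≈ 58.165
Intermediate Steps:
x(U) = U^(3/2)
C = 6*√6 (C = 6^(3/2) = 6*√6 ≈ 14.697)
N = 6*√6 (N = 6*√6 + 0*5 = 6*√6 + 0 = 6*√6 ≈ 14.697)
-151*(26/56 + N/(-34)) + 63 = -151*(26/56 + (6*√6)/(-34)) + 63 = -151*(26*(1/56) + (6*√6)*(-1/34)) + 63 = -151*(13/28 - 3*√6/17) + 63 = (-1963/28 + 453*√6/17) + 63 = -199/28 + 453*√6/17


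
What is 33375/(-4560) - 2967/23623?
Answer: -53463143/7181392 ≈ -7.4447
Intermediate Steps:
33375/(-4560) - 2967/23623 = 33375*(-1/4560) - 2967*1/23623 = -2225/304 - 2967/23623 = -53463143/7181392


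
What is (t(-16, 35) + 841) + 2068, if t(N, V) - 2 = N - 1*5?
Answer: 2890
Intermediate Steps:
t(N, V) = -3 + N (t(N, V) = 2 + (N - 1*5) = 2 + (N - 5) = 2 + (-5 + N) = -3 + N)
(t(-16, 35) + 841) + 2068 = ((-3 - 16) + 841) + 2068 = (-19 + 841) + 2068 = 822 + 2068 = 2890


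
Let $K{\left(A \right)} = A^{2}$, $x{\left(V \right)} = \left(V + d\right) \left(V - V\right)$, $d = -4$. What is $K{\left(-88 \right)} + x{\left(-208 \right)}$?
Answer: $7744$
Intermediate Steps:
$x{\left(V \right)} = 0$ ($x{\left(V \right)} = \left(V - 4\right) \left(V - V\right) = \left(-4 + V\right) 0 = 0$)
$K{\left(-88 \right)} + x{\left(-208 \right)} = \left(-88\right)^{2} + 0 = 7744 + 0 = 7744$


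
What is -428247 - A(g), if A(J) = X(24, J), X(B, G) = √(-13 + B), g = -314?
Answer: -428247 - √11 ≈ -4.2825e+5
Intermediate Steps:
A(J) = √11 (A(J) = √(-13 + 24) = √11)
-428247 - A(g) = -428247 - √11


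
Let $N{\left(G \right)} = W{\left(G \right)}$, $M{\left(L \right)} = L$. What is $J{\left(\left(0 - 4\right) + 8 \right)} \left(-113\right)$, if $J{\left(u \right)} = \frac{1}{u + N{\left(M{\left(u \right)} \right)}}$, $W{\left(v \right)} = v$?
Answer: $- \frac{113}{8} \approx -14.125$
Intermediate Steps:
$N{\left(G \right)} = G$
$J{\left(u \right)} = \frac{1}{2 u}$ ($J{\left(u \right)} = \frac{1}{u + u} = \frac{1}{2 u}$)
$J{\left(\left(0 - 4\right) + 8 \right)} \left(-113\right) = \frac{1}{2 \left(\left(0 - 4\right) + 8\right)} \left(-113\right) = \frac{1}{2 \left(-4 + 8\right)} \left(-113\right) = \frac{1}{2 \cdot 4} \left(-113\right) = \frac{1}{2} \cdot \frac{1}{4} \left(-113\right) = \frac{1}{8} \left(-113\right) = - \frac{113}{8}$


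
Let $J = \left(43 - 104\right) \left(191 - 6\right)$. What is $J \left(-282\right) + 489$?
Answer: $3182859$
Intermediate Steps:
$J = -11285$ ($J = \left(-61\right) 185 = -11285$)
$J \left(-282\right) + 489 = \left(-11285\right) \left(-282\right) + 489 = 3182370 + 489 = 3182859$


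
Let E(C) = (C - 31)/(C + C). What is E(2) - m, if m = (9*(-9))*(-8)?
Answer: -2621/4 ≈ -655.25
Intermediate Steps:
m = 648 (m = -81*(-8) = 648)
E(C) = (-31 + C)/(2*C) (E(C) = (-31 + C)/((2*C)) = (-31 + C)*(1/(2*C)) = (-31 + C)/(2*C))
E(2) - m = (1/2)*(-31 + 2)/2 - 1*648 = (1/2)*(1/2)*(-29) - 648 = -29/4 - 648 = -2621/4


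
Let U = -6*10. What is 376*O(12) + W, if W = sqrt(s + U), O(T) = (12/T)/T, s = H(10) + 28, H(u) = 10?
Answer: 94/3 + I*sqrt(22) ≈ 31.333 + 4.6904*I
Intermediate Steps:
s = 38 (s = 10 + 28 = 38)
U = -60
O(T) = 12/T**2
W = I*sqrt(22) (W = sqrt(38 - 60) = sqrt(-22) = I*sqrt(22) ≈ 4.6904*I)
376*O(12) + W = 376*(12/12**2) + I*sqrt(22) = 376*(12*(1/144)) + I*sqrt(22) = 376*(1/12) + I*sqrt(22) = 94/3 + I*sqrt(22)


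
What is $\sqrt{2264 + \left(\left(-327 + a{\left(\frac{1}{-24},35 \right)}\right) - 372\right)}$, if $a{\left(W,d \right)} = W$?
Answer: $\frac{23 \sqrt{426}}{12} \approx 39.56$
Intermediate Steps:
$\sqrt{2264 + \left(\left(-327 + a{\left(\frac{1}{-24},35 \right)}\right) - 372\right)} = \sqrt{2264 - \left(699 + \frac{1}{24}\right)} = \sqrt{2264 - \frac{16777}{24}} = \sqrt{\frac{37559}{24}} = \frac{23 \sqrt{426}}{12}$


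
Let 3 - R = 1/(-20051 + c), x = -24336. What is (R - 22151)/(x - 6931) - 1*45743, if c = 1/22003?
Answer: -630989404957511419/13794442346584 ≈ -45742.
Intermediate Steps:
c = 1/22003 ≈ 4.5448e-5
R = 1323568459/441182152 (R = 3 - 1/(-20051 + 1/22003) = 3 - 1/(-441182152/22003) = 3 - 1*(-22003/441182152) = 3 + 22003/441182152 = 1323568459/441182152 ≈ 3.0000)
(R - 22151)/(x - 6931) - 1*45743 = (1323568459/441182152 - 22151)/(-24336 - 6931) - 1*45743 = -9771302280493/441182152/(-31267) - 45743 = -9771302280493/441182152*(-1/31267) - 45743 = 9771302280493/13794442346584 - 45743 = -630989404957511419/13794442346584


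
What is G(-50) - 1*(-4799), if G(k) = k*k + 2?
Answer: 7301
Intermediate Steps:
G(k) = 2 + k² (G(k) = k² + 2 = 2 + k²)
G(-50) - 1*(-4799) = (2 + (-50)²) - 1*(-4799) = (2 + 2500) + 4799 = 2502 + 4799 = 7301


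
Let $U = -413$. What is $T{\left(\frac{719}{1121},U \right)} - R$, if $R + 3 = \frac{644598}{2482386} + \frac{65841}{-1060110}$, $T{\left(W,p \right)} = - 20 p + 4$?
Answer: $\frac{1208607537281537}{146200123470} \approx 8266.8$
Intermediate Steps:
$T{\left(W,p \right)} = 4 - 20 p$
$R = - \frac{409716925457}{146200123470}$ ($R = -3 + \left(\frac{644598}{2482386} + \frac{65841}{-1060110}\right) = -3 + \left(644598 \cdot \frac{1}{2482386} + 65841 \left(- \frac{1}{1060110}\right)\right) = -3 + \left(\frac{107433}{413731} - \frac{21947}{353370}\right) = -3 + \frac{28883444953}{146200123470} = - \frac{409716925457}{146200123470} \approx -2.8024$)
$T{\left(\frac{719}{1121},U \right)} - R = \left(4 - -8260\right) - - \frac{409716925457}{146200123470} = \left(4 + 8260\right) + \frac{409716925457}{146200123470} = 8264 + \frac{409716925457}{146200123470} = \frac{1208607537281537}{146200123470}$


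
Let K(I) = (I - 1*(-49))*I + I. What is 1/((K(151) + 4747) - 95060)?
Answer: -1/59962 ≈ -1.6677e-5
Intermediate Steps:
K(I) = I + I*(49 + I) (K(I) = (I + 49)*I + I = (49 + I)*I + I = I*(49 + I) + I = I + I*(49 + I))
1/((K(151) + 4747) - 95060) = 1/((151*(50 + 151) + 4747) - 95060) = 1/((151*201 + 4747) - 95060) = 1/((30351 + 4747) - 95060) = 1/(35098 - 95060) = 1/(-59962) = -1/59962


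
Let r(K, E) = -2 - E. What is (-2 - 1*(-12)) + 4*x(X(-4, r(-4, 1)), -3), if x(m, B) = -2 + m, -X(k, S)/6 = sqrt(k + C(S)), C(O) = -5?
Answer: 2 - 72*I ≈ 2.0 - 72.0*I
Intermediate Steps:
X(k, S) = -6*sqrt(-5 + k) (X(k, S) = -6*sqrt(k - 5) = -6*sqrt(-5 + k))
(-2 - 1*(-12)) + 4*x(X(-4, r(-4, 1)), -3) = (-2 - 1*(-12)) + 4*(-2 - 6*sqrt(-5 - 4)) = (-2 + 12) + 4*(-2 - 18*I) = 10 + 4*(-2 - 18*I) = 10 + (-8 - 72*I) = 2 - 72*I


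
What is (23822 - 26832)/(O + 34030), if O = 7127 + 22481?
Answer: -1505/31819 ≈ -0.047299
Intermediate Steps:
O = 29608
(23822 - 26832)/(O + 34030) = (23822 - 26832)/(29608 + 34030) = -3010/63638 = -3010*1/63638 = -1505/31819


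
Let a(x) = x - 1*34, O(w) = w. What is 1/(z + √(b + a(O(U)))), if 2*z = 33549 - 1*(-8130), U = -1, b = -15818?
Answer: 83358/1737202453 - 4*I*√15853/1737202453 ≈ 4.7984e-5 - 2.8991e-7*I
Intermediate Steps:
a(x) = -34 + x (a(x) = x - 34 = -34 + x)
z = 41679/2 (z = (33549 - 1*(-8130))/2 = (33549 + 8130)/2 = (½)*41679 = 41679/2 ≈ 20840.)
1/(z + √(b + a(O(U)))) = 1/(41679/2 + √(-15818 + (-34 - 1))) = 1/(41679/2 + √(-15818 - 35)) = 1/(41679/2 + √(-15853)) = 1/(41679/2 + I*√15853)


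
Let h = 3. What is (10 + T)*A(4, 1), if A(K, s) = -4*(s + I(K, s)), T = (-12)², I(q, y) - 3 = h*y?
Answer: -4312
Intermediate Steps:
I(q, y) = 3 + 3*y
T = 144
A(K, s) = -12 - 16*s (A(K, s) = -4*(s + (3 + 3*s)) = -4*(3 + 4*s) = -12 - 16*s)
(10 + T)*A(4, 1) = (10 + 144)*(-12 - 16*1) = 154*(-12 - 16) = 154*(-28) = -4312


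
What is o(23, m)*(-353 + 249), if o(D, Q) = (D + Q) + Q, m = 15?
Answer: -5512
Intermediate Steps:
o(D, Q) = D + 2*Q
o(23, m)*(-353 + 249) = (23 + 2*15)*(-353 + 249) = (23 + 30)*(-104) = 53*(-104) = -5512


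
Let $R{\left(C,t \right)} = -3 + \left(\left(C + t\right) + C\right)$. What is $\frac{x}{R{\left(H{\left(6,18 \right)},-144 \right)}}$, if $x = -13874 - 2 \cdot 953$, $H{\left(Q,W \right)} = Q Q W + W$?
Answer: $- \frac{1052}{79} \approx -13.316$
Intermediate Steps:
$H{\left(Q,W \right)} = W + W Q^{2}$ ($H{\left(Q,W \right)} = Q^{2} W + W = W Q^{2} + W = W + W Q^{2}$)
$R{\left(C,t \right)} = -3 + t + 2 C$ ($R{\left(C,t \right)} = -3 + \left(t + 2 C\right) = -3 + t + 2 C$)
$x = -15780$ ($x = -13874 - 1906 = -15780$)
$\frac{x}{R{\left(H{\left(6,18 \right)},-144 \right)}} = - \frac{15780}{-3 - 144 + 2 \cdot 18 \left(1 + 6^{2}\right)} = - \frac{15780}{-3 - 144 + 2 \cdot 18 \left(1 + 36\right)} = - \frac{15780}{-3 - 144 + 2 \cdot 18 \cdot 37} = - \frac{15780}{-3 - 144 + 2 \cdot 666} = - \frac{15780}{-3 - 144 + 1332} = - \frac{15780}{1185} = \left(-15780\right) \frac{1}{1185} = - \frac{1052}{79}$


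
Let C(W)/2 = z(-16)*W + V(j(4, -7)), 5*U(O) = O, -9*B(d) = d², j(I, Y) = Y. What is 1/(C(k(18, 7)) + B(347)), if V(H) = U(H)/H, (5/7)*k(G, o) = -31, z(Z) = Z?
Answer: -45/539531 ≈ -8.3406e-5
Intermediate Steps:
B(d) = -d²/9
U(O) = O/5
k(G, o) = -217/5 (k(G, o) = (7/5)*(-31) = -217/5)
V(H) = ⅕ (V(H) = (H/5)/H = ⅕)
C(W) = ⅖ - 32*W (C(W) = 2*(-16*W + ⅕) = 2*(⅕ - 16*W) = ⅖ - 32*W)
1/(C(k(18, 7)) + B(347)) = 1/((⅖ - 32*(-217/5)) - ⅑*347²) = 1/((⅖ + 6944/5) - ⅑*120409) = 1/(6946/5 - 120409/9) = 1/(-539531/45) = -45/539531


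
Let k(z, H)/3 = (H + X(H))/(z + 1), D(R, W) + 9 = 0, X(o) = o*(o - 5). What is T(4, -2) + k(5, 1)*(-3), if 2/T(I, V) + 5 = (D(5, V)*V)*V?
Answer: 365/82 ≈ 4.4512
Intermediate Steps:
X(o) = o*(-5 + o)
D(R, W) = -9 (D(R, W) = -9 + 0 = -9)
k(z, H) = 3*(H + H*(-5 + H))/(1 + z) (k(z, H) = 3*((H + H*(-5 + H))/(z + 1)) = 3*((H + H*(-5 + H))/(1 + z)) = 3*(H + H*(-5 + H))/(1 + z))
T(I, V) = 2/(-5 - 9*V²) (T(I, V) = 2/(-5 + (-9*V)*V) = 2/(-5 - 9*V²))
T(4, -2) + k(5, 1)*(-3) = 2/(-5 - 9*(-2)²) + (3*1*(-4 + 1)/(1 + 5))*(-3) = 2/(-5 - 9*4) + (3*1*(-3)/6)*(-3) = 2/(-5 - 36) + (3*1*(⅙)*(-3))*(-3) = 2/(-41) - 3/2*(-3) = 2*(-1/41) + 9/2 = -2/41 + 9/2 = 365/82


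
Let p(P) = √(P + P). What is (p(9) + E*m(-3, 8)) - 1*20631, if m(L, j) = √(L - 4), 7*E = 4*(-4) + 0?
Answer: -20631 + 3*√2 - 16*I*√7/7 ≈ -20627.0 - 6.0474*I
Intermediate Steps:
E = -16/7 (E = (4*(-4) + 0)/7 = (-16 + 0)/7 = (⅐)*(-16) = -16/7 ≈ -2.2857)
m(L, j) = √(-4 + L)
p(P) = √2*√P (p(P) = √(2*P) = √2*√P)
(p(9) + E*m(-3, 8)) - 1*20631 = (√2*√9 - 16*√(-4 - 3)/7) - 1*20631 = (√2*3 - 16*I*√7/7) - 20631 = (3*√2 - 16*I*√7/7) - 20631 = -20631 + 3*√2 - 16*I*√7/7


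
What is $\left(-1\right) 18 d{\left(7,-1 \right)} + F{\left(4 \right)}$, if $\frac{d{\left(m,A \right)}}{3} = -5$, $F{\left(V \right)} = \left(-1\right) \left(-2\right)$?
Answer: $272$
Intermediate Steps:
$F{\left(V \right)} = 2$
$d{\left(m,A \right)} = -15$ ($d{\left(m,A \right)} = 3 \left(-5\right) = -15$)
$\left(-1\right) 18 d{\left(7,-1 \right)} + F{\left(4 \right)} = \left(-1\right) 18 \left(-15\right) + 2 = \left(-18\right) \left(-15\right) + 2 = 270 + 2 = 272$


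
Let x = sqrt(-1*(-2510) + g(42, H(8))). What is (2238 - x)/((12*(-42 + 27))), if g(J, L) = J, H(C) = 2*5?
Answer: -373/30 + sqrt(638)/90 ≈ -12.153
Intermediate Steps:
H(C) = 10
x = 2*sqrt(638) (x = sqrt(-1*(-2510) + 42) = sqrt(2510 + 42) = sqrt(2552) = 2*sqrt(638) ≈ 50.517)
(2238 - x)/((12*(-42 + 27))) = (2238 - 2*sqrt(638))/((12*(-42 + 27))) = (2238 - 2*sqrt(638))/((12*(-15))) = (2238 - 2*sqrt(638))/(-180) = (2238 - 2*sqrt(638))*(-1/180) = -373/30 + sqrt(638)/90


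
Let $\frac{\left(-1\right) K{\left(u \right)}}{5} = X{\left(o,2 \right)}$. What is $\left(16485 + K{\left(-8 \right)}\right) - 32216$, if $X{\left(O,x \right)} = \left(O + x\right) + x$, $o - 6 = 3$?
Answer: $-15796$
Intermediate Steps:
$o = 9$ ($o = 6 + 3 = 9$)
$X{\left(O,x \right)} = O + 2 x$
$K{\left(u \right)} = -65$ ($K{\left(u \right)} = - 5 \left(9 + 2 \cdot 2\right) = - 5 \left(9 + 4\right) = \left(-5\right) 13 = -65$)
$\left(16485 + K{\left(-8 \right)}\right) - 32216 = \left(16485 - 65\right) - 32216 = 16420 - 32216 = -15796$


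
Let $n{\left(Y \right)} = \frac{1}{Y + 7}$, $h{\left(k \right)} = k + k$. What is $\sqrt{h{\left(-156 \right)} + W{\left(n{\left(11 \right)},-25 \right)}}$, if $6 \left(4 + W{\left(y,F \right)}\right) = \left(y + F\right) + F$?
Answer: $\frac{i \sqrt{105081}}{18} \approx 18.009 i$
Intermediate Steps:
$h{\left(k \right)} = 2 k$
$n{\left(Y \right)} = \frac{1}{7 + Y}$
$W{\left(y,F \right)} = -4 + \frac{F}{3} + \frac{y}{6}$ ($W{\left(y,F \right)} = -4 + \frac{\left(y + F\right) + F}{6} = -4 + \frac{\left(F + y\right) + F}{6} = -4 + \frac{y + 2 F}{6} = -4 + \left(\frac{F}{3} + \frac{y}{6}\right) = -4 + \frac{F}{3} + \frac{y}{6}$)
$\sqrt{h{\left(-156 \right)} + W{\left(n{\left(11 \right)},-25 \right)}} = \sqrt{2 \left(-156\right) + \left(-4 + \frac{1}{3} \left(-25\right) + \frac{1}{6 \left(7 + 11\right)}\right)} = \sqrt{-312 - \left(\frac{37}{3} - \frac{1}{108}\right)} = \sqrt{-312 - \frac{1331}{108}} = \sqrt{- \frac{35027}{108}} = \frac{i \sqrt{105081}}{18}$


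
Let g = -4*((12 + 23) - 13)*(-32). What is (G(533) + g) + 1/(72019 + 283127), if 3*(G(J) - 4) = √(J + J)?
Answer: 1001511721/355146 + √1066/3 ≈ 2830.9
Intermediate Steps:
g = 2816 (g = -4*(35 - 13)*(-32) = -4*22*(-32) = -88*(-32) = 2816)
G(J) = 4 + √2*√J/3 (G(J) = 4 + √(J + J)/3 = 4 + √(2*J)/3 = 4 + (√2*√J)/3 = 4 + √2*√J/3)
(G(533) + g) + 1/(72019 + 283127) = ((4 + √2*√533/3) + 2816) + 1/(72019 + 283127) = ((4 + √1066/3) + 2816) + 1/355146 = (2820 + √1066/3) + 1/355146 = 1001511721/355146 + √1066/3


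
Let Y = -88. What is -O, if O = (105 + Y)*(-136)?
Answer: 2312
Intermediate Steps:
O = -2312 (O = (105 - 88)*(-136) = 17*(-136) = -2312)
-O = -1*(-2312) = 2312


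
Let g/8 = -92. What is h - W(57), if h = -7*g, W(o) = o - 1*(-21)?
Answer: 5074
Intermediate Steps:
W(o) = 21 + o (W(o) = o + 21 = 21 + o)
g = -736 (g = 8*(-92) = -736)
h = 5152 (h = -7*(-736) = 5152)
h - W(57) = 5152 - (21 + 57) = 5152 - 1*78 = 5152 - 78 = 5074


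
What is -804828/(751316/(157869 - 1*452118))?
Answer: 59204958543/187829 ≈ 3.1521e+5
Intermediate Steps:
-804828/(751316/(157869 - 1*452118)) = -804828/(751316/(157869 - 452118)) = -804828/(751316/(-294249)) = -804828/(751316*(-1/294249)) = -804828/(-751316/294249) = -804828*(-294249/751316) = 59204958543/187829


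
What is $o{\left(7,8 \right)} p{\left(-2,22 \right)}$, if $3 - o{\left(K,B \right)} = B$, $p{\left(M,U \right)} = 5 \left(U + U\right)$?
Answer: $-1100$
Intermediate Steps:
$p{\left(M,U \right)} = 10 U$ ($p{\left(M,U \right)} = 5 \cdot 2 U = 10 U$)
$o{\left(K,B \right)} = 3 - B$
$o{\left(7,8 \right)} p{\left(-2,22 \right)} = \left(3 - 8\right) 10 \cdot 22 = \left(3 - 8\right) 220 = \left(-5\right) 220 = -1100$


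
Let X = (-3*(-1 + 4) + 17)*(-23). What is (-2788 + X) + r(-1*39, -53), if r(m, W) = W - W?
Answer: -2972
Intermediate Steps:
r(m, W) = 0
X = -184 (X = (-3*3 + 17)*(-23) = (-9 + 17)*(-23) = 8*(-23) = -184)
(-2788 + X) + r(-1*39, -53) = (-2788 - 184) + 0 = -2972 + 0 = -2972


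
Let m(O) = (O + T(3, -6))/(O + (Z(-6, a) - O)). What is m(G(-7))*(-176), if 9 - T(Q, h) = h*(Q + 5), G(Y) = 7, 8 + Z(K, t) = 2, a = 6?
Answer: 5632/3 ≈ 1877.3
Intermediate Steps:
Z(K, t) = -6 (Z(K, t) = -8 + 2 = -6)
T(Q, h) = 9 - h*(5 + Q) (T(Q, h) = 9 - h*(Q + 5) = 9 - h*(5 + Q))
m(O) = -19/2 - O/6 (m(O) = (O + (9 - 5*(-6) - 1*3*(-6)))/(O + (-6 - O)) = (O + (9 + 30 + 18))/(-6) = (O + 57)*(-⅙) = (57 + O)*(-⅙) = -19/2 - O/6)
m(G(-7))*(-176) = (-19/2 - ⅙*7)*(-176) = (-19/2 - 7/6)*(-176) = -32/3*(-176) = 5632/3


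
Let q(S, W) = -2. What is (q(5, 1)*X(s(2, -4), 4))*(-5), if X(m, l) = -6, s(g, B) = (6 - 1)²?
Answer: -60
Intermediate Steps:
s(g, B) = 25 (s(g, B) = 5² = 25)
(q(5, 1)*X(s(2, -4), 4))*(-5) = -2*(-6)*(-5) = 12*(-5) = -60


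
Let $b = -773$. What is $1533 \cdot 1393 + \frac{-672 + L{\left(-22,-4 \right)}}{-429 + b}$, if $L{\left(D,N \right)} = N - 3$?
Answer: $\frac{2566834417}{1202} \approx 2.1355 \cdot 10^{6}$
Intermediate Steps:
$L{\left(D,N \right)} = -3 + N$ ($L{\left(D,N \right)} = N - 3 = -3 + N$)
$1533 \cdot 1393 + \frac{-672 + L{\left(-22,-4 \right)}}{-429 + b} = 1533 \cdot 1393 + \frac{-672 - 7}{-429 - 773} = 2135469 + \frac{-672 - 7}{-1202} = 2135469 - - \frac{679}{1202} = 2135469 + \frac{679}{1202} = \frac{2566834417}{1202}$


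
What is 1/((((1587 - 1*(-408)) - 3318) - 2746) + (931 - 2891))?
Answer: -1/6029 ≈ -0.00016587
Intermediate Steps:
1/((((1587 - 1*(-408)) - 3318) - 2746) + (931 - 2891)) = 1/((((1587 + 408) - 3318) - 2746) - 1960) = 1/(((1995 - 3318) - 2746) - 1960) = 1/((-1323 - 2746) - 1960) = 1/(-4069 - 1960) = 1/(-6029) = -1/6029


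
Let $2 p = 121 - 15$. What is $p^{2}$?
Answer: $2809$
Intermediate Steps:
$p = 53$ ($p = \frac{121 - 15}{2} = \frac{1}{2} \cdot 106 = 53$)
$p^{2} = 53^{2} = 2809$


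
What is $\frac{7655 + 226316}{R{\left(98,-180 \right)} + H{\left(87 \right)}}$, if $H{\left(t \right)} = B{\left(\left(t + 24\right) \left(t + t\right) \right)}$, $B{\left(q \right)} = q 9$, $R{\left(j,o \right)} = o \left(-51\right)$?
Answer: $\frac{233971}{183006} \approx 1.2785$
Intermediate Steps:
$R{\left(j,o \right)} = - 51 o$
$B{\left(q \right)} = 9 q$
$H{\left(t \right)} = 18 t \left(24 + t\right)$ ($H{\left(t \right)} = 9 \left(t + 24\right) \left(t + t\right) = 9 \left(24 + t\right) 2 t = 9 \cdot 2 t \left(24 + t\right) = 18 t \left(24 + t\right)$)
$\frac{7655 + 226316}{R{\left(98,-180 \right)} + H{\left(87 \right)}} = \frac{7655 + 226316}{\left(-51\right) \left(-180\right) + 18 \cdot 87 \left(24 + 87\right)} = \frac{233971}{9180 + 18 \cdot 87 \cdot 111} = \frac{233971}{9180 + 173826} = \frac{233971}{183006}$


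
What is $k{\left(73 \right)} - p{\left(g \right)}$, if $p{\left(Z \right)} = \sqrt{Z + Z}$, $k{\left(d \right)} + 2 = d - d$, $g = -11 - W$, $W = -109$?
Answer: $-16$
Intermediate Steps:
$g = 98$ ($g = -11 - -109 = -11 + 109 = 98$)
$k{\left(d \right)} = -2$ ($k{\left(d \right)} = -2 + \left(d - d\right) = -2 + 0 = -2$)
$p{\left(Z \right)} = \sqrt{2} \sqrt{Z}$ ($p{\left(Z \right)} = \sqrt{2 Z} = \sqrt{2} \sqrt{Z}$)
$k{\left(73 \right)} - p{\left(g \right)} = -2 - \sqrt{2} \sqrt{98} = -2 - \sqrt{2} \cdot 7 \sqrt{2} = -2 - 14 = -16$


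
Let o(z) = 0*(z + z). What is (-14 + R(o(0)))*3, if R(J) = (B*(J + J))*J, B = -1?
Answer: -42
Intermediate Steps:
o(z) = 0 (o(z) = 0*(2*z) = 0)
R(J) = -2*J² (R(J) = (-(J + J))*J = (-2*J)*J = -2*J²)
(-14 + R(o(0)))*3 = (-14 - 2*0²)*3 = (-14 - 2*0)*3 = (-14 + 0)*3 = -14*3 = -42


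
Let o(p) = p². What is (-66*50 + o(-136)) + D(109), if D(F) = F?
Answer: 15305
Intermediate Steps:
(-66*50 + o(-136)) + D(109) = (-66*50 + (-136)²) + 109 = (-3300 + 18496) + 109 = 15196 + 109 = 15305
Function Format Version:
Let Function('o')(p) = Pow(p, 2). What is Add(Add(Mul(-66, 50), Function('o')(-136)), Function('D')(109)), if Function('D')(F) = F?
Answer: 15305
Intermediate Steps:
Add(Add(Mul(-66, 50), Function('o')(-136)), Function('D')(109)) = Add(Add(Mul(-66, 50), Pow(-136, 2)), 109) = Add(Add(-3300, 18496), 109) = Add(15196, 109) = 15305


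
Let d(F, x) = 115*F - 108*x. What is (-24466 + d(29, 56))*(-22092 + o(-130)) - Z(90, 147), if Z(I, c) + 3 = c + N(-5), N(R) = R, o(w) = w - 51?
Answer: 605357728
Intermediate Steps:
o(w) = -51 + w
Z(I, c) = -8 + c (Z(I, c) = -3 + (c - 5) = -3 + (-5 + c) = -8 + c)
d(F, x) = -108*x + 115*F
(-24466 + d(29, 56))*(-22092 + o(-130)) - Z(90, 147) = (-24466 + (-108*56 + 115*29))*(-22092 + (-51 - 130)) - (-8 + 147) = (-24466 + (-6048 + 3335))*(-22092 - 181) - 1*139 = (-24466 - 2713)*(-22273) - 139 = -27179*(-22273) - 139 = 605357867 - 139 = 605357728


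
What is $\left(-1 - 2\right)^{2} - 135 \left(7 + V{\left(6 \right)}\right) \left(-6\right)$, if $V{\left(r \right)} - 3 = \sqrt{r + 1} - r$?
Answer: $3249 + 810 \sqrt{7} \approx 5392.1$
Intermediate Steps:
$V{\left(r \right)} = 3 + \sqrt{1 + r} - r$ ($V{\left(r \right)} = 3 - \left(r - \sqrt{r + 1}\right) = 3 - \left(r - \sqrt{1 + r}\right) = 3 + \sqrt{1 + r} - r$)
$\left(-1 - 2\right)^{2} - 135 \left(7 + V{\left(6 \right)}\right) \left(-6\right) = \left(-1 - 2\right)^{2} - 135 \left(7 + \left(3 + \sqrt{1 + 6} - 6\right)\right) \left(-6\right) = \left(-3\right)^{2} - 135 \left(7 + \left(3 + \sqrt{7} - 6\right)\right) \left(-6\right) = 9 - 135 \left(7 - \left(3 - \sqrt{7}\right)\right) \left(-6\right) = 9 - 135 \left(4 + \sqrt{7}\right) \left(-6\right) = 9 - 135 \left(-24 - 6 \sqrt{7}\right) = 9 + \left(3240 + 810 \sqrt{7}\right) = 3249 + 810 \sqrt{7}$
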